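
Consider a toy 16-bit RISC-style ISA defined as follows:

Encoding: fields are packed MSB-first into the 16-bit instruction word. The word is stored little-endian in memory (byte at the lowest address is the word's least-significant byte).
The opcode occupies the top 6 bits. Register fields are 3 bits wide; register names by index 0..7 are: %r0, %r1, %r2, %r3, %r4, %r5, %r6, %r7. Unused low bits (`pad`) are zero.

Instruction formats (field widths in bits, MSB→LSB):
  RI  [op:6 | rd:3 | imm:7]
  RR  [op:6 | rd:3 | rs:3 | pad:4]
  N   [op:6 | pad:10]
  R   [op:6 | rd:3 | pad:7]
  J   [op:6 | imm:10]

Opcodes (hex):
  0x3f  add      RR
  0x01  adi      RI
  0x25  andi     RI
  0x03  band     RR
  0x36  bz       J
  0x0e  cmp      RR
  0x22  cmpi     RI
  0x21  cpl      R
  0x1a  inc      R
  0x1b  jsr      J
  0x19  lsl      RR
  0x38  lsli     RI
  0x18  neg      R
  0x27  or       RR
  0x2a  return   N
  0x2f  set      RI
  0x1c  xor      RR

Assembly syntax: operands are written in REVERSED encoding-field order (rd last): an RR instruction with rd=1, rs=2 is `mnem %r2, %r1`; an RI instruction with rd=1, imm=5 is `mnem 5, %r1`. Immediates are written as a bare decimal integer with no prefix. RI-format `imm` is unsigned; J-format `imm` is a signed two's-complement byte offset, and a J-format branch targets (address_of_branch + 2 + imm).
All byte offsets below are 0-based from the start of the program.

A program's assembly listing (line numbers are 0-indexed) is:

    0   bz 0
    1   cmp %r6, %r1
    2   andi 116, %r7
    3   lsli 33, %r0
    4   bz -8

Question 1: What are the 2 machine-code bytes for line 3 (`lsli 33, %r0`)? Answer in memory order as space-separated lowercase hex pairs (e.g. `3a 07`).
21 e0

L3: lsli op=0x38:6|rd=0:3|imm=33:7 ⇒ 0xe021 ⇒ little 21 e0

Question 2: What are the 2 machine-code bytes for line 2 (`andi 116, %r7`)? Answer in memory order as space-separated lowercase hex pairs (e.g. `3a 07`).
f4 97

line 2 (andi): pack op=0x25:6|rd=7:3|imm=116:7 = 0x97f4; little→ f4 97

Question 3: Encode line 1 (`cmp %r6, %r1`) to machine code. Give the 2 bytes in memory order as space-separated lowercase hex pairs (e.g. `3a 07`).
1. cmp fields op=0xe:6|rd=1:3|rs=6:3|pad=0:4 → word 38e0h → e0 38

e0 38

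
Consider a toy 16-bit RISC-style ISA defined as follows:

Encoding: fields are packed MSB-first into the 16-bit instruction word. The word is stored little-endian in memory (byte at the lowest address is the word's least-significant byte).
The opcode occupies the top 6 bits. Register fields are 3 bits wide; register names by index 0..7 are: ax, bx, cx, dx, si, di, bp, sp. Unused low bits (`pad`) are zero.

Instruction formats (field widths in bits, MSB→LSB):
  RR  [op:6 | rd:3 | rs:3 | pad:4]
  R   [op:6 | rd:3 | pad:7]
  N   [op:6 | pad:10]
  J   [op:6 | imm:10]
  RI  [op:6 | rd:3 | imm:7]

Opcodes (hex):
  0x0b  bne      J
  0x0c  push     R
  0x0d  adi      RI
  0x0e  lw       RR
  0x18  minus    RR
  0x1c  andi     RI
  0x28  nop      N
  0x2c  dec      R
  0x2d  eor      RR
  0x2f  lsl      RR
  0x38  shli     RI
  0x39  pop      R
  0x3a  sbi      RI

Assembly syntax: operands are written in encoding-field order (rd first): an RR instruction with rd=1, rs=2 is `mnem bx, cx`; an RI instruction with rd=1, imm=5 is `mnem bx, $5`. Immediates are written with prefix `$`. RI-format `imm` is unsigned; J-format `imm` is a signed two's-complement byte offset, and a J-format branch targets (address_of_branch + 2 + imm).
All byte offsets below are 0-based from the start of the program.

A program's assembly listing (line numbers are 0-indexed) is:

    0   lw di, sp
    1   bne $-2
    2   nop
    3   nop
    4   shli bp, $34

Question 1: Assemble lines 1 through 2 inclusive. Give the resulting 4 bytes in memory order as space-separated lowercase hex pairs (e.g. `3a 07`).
fe 2f 00 a0

1. bne fields op=0xb:6|imm=-2:10 → word 2ffeh → fe 2f
2. nop fields op=0x28:6|pad=0:10 → word a000h → 00 a0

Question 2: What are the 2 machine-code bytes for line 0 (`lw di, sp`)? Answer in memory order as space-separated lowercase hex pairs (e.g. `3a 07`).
f0 3a

L0: lw op=0xe:6|rd=5:3|rs=7:3|pad=0:4 ⇒ 0x3af0 ⇒ little f0 3a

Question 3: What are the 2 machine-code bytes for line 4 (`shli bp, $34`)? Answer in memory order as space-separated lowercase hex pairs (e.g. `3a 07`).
22 e3

line 4 (shli): pack op=0x38:6|rd=6:3|imm=34:7 = 0xe322; little→ 22 e3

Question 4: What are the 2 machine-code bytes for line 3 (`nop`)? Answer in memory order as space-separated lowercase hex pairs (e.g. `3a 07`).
00 a0

line 3 (nop): pack op=0x28:6|pad=0:10 = 0xa000; little→ 00 a0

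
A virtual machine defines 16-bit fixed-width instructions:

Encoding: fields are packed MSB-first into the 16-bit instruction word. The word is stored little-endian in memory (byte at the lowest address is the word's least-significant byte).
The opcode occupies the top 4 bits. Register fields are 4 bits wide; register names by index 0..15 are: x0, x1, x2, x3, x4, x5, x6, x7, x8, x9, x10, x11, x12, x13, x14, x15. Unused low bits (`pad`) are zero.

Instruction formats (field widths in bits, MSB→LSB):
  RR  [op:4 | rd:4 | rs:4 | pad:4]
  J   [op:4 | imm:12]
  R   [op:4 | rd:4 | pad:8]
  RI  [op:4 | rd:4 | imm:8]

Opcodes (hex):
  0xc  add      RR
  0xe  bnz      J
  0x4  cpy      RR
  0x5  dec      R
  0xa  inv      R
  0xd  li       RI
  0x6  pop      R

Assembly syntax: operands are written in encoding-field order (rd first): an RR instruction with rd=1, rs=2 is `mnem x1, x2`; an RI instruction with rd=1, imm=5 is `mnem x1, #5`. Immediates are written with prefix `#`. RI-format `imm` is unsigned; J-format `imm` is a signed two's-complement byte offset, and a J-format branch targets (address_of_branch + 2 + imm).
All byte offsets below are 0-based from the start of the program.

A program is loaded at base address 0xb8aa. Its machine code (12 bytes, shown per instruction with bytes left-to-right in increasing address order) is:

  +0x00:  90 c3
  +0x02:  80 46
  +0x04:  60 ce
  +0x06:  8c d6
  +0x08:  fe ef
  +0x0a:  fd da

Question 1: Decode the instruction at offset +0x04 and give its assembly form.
off 0x04: read 60 ce as little → 0xce60
  top 4b → 0xc → add [RR]
  rd@[11:8]=0xe ⇒ x14
  rs@[7:4]=0x6 ⇒ x6

add x14, x6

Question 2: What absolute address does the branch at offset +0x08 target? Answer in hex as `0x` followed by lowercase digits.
0xb8b2

@+08  little-endian(fe ef) = 0xeffe
  top 4b → 0xe → bnz [J]
  [11:0] imm=4094 (s12→-2) = #-2
  target = base 0xb8aa + off 0x08 + 2 + imm -2 = 0xb8b2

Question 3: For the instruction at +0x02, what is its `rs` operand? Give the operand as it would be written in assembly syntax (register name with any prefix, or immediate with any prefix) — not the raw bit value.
@+02  little-endian(80 46) = 0x4680
  top 4b → 0x4 → cpy [RR]
  rd: (w>>8)&0xf=0x6 → x6
  rs: (w>>4)&0xf=0x8 → x8

x8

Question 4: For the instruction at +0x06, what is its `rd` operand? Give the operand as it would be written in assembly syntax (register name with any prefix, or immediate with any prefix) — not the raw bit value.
x6

off 0x06: read 8c d6 as little → 0xd68c
  opcode bits[15:12]=0xd: li/RI
  [11:8] rd=6 = x6
  [7:0] imm=140 = #140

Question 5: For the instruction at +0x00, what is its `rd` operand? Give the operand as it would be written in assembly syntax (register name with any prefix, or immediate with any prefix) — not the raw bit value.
[00] 90 c3 → 0xc390
  top 4b → 0xc → add [RR]
  rd@[11:8]=0x3 ⇒ x3
  rs@[7:4]=0x9 ⇒ x9

x3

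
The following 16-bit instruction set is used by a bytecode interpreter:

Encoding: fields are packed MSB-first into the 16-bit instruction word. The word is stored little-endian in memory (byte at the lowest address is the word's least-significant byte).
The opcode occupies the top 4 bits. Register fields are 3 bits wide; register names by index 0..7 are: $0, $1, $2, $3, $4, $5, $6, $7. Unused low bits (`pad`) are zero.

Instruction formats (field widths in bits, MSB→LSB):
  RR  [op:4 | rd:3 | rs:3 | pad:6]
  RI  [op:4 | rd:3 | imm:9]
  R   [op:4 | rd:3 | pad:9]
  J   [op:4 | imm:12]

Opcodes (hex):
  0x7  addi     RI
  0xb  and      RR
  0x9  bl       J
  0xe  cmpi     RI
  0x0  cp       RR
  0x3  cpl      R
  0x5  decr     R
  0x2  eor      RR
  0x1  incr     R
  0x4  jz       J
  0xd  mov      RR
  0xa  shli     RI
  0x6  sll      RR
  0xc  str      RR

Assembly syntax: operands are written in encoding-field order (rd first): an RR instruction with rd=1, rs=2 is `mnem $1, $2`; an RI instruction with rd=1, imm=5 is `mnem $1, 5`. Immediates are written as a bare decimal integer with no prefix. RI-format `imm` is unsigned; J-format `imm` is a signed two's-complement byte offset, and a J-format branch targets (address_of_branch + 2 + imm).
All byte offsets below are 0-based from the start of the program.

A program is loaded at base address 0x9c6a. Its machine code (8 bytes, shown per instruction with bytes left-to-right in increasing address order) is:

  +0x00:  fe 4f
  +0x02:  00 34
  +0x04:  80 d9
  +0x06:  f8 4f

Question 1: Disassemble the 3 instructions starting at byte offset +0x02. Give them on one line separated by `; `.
cpl $2; mov $4, $6; jz -8

off 0x02: read 00 34 as little → 0x3400
  opcode bits[15:12]=0x3: cpl/R
  rd@[11:9]=0x2 ⇒ $2
off 0x04: read 80 d9 as little → 0xd980
  opcode bits[15:12]=0xd: mov/RR
  rd@[11:9]=0x4 ⇒ $4
  rs@[8:6]=0x6 ⇒ $6
off 0x06: read f8 4f as little → 0x4ff8
  opcode bits[15:12]=0x4: jz/J
  imm@[11:0]=0xff8 (s12→-8) ⇒ -8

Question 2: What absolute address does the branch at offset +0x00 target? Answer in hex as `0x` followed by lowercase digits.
+0x00: fe 4f ⇒ word 0x4ffe (little)
  opcode bits[15:12]=0x4: jz/J
  imm: (w>>0)&0xfff=0xffe (s12→-2) → -2
  target = base 0x9c6a + off 0x00 + 2 + imm -2 = 0x9c6a

0x9c6a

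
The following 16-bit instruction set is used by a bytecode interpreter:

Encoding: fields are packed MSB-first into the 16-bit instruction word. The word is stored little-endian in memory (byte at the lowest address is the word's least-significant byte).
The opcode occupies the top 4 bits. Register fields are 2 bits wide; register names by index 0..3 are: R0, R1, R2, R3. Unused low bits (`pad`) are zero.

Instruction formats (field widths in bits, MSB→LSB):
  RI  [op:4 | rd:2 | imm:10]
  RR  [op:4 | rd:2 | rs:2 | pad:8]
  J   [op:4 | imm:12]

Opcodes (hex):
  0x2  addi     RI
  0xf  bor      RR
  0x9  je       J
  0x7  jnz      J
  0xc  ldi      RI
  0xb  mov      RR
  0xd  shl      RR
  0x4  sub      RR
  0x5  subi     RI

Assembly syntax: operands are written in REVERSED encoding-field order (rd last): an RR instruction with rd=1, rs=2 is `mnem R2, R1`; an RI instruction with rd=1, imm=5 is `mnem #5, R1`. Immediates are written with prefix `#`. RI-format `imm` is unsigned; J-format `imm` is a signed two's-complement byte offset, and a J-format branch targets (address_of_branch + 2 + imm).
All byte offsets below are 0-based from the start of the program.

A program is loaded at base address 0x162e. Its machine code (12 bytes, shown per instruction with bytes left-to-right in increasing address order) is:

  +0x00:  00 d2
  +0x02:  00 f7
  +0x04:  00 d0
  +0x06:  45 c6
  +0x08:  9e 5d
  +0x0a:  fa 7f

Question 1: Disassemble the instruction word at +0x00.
shl R2, R0

off 0x00: read 00 d2 as little → 0xd200
  opcode bits[15:12]=0xd: shl/RR
  rd: (w>>10)&0x3=0x0 → R0
  rs: (w>>8)&0x3=0x2 → R2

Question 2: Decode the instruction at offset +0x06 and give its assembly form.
ldi #581, R1

off 0x06: read 45 c6 as little → 0xc645
  top 4b → 0xc → ldi [RI]
  rd: (w>>10)&0x3=0x1 → R1
  imm: (w>>0)&0x3ff=0x245 → #581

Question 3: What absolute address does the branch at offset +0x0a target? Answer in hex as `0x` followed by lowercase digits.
0x1634

[0a] fa 7f → 0x7ffa
  op=0x7ffa>>12=0x7 ⇒ jnz (J)
  imm@[11:0]=0xffa (s12→-6) ⇒ #-6
  target = base 0x162e + off 0x0a + 2 + imm -6 = 0x1634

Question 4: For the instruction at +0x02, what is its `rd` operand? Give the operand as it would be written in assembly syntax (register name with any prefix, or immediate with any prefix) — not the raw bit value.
off 0x02: read 00 f7 as little → 0xf700
  opcode bits[15:12]=0xf: bor/RR
  rd: (w>>10)&0x3=0x1 → R1
  rs: (w>>8)&0x3=0x3 → R3

R1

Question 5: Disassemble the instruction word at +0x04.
+0x04: 00 d0 ⇒ word 0xd000 (little)
  op=0xd000>>12=0xd ⇒ shl (RR)
  rd: (w>>10)&0x3=0x0 → R0
  rs: (w>>8)&0x3=0x0 → R0

shl R0, R0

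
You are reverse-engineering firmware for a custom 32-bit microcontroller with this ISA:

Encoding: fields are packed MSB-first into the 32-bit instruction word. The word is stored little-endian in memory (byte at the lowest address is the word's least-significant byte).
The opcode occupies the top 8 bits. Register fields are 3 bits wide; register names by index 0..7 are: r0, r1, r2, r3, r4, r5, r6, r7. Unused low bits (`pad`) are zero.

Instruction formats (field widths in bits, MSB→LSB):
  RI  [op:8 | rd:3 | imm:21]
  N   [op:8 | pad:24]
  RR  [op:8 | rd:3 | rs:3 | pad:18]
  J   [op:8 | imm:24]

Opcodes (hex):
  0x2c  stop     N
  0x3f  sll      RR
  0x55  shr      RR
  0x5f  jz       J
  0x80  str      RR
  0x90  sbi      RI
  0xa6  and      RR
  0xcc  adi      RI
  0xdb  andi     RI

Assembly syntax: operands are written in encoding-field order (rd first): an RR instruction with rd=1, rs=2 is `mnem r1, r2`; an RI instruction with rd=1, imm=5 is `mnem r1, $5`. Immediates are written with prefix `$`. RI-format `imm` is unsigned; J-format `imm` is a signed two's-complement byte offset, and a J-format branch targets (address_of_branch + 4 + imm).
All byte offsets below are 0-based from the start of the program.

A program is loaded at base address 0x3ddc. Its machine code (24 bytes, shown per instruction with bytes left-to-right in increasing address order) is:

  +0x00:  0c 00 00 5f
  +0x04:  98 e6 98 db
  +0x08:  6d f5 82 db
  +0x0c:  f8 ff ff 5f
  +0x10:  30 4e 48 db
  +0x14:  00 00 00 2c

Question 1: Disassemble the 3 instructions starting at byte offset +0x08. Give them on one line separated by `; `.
@+08  little-endian(6d f5 82 db) = 0xdb82f56d
  opcode bits[31:24]=0xdb: andi/RI
  rd@[23:21]=0x4 ⇒ r4
  imm@[20:0]=0x2f56d ⇒ $193901
@+0c  little-endian(f8 ff ff 5f) = 0x5ffffff8
  opcode bits[31:24]=0x5f: jz/J
  imm@[23:0]=0xfffff8 (s24→-8) ⇒ $-8
@+10  little-endian(30 4e 48 db) = 0xdb484e30
  opcode bits[31:24]=0xdb: andi/RI
  rd@[23:21]=0x2 ⇒ r2
  imm@[20:0]=0x84e30 ⇒ $544304

andi r4, $193901; jz $-8; andi r2, $544304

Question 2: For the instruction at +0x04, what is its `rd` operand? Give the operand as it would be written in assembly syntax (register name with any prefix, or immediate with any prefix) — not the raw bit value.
[04] 98 e6 98 db → 0xdb98e698
  top 8b → 0xdb → andi [RI]
  rd@[23:21]=0x4 ⇒ r4
  imm@[20:0]=0x18e698 ⇒ $1631896

r4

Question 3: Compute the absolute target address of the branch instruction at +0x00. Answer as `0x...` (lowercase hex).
[00] 0c 00 00 5f → 0x5f00000c
  opcode bits[31:24]=0x5f: jz/J
  [23:0] imm=12 = $12
  target = base 0x3ddc + off 0x00 + 4 + imm 12 = 0x3dec

0x3dec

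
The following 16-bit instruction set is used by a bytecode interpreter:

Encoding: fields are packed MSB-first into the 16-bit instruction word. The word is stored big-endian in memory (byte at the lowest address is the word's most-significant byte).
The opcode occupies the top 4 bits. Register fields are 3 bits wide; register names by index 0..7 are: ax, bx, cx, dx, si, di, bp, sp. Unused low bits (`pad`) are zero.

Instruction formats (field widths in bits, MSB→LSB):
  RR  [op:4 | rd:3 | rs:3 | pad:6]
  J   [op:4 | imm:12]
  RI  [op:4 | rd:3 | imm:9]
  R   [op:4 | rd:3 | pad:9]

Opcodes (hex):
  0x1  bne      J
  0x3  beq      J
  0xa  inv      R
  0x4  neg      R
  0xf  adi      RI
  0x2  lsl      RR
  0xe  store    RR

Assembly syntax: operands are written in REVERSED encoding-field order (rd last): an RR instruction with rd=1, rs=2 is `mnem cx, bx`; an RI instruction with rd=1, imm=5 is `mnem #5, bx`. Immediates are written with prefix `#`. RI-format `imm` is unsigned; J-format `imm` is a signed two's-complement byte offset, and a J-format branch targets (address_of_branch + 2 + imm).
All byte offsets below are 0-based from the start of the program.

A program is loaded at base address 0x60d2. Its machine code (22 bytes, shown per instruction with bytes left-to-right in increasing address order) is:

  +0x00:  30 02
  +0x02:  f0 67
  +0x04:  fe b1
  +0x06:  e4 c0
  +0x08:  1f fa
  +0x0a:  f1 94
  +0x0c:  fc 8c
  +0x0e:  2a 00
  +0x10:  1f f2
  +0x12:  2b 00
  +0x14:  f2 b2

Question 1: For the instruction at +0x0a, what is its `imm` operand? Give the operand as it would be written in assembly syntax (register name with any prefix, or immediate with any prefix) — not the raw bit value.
off 0x0a: read f1 94 as big → 0xf194
  op=0xf194>>12=0xf ⇒ adi (RI)
  rd: (w>>9)&0x7=0x0 → ax
  imm: (w>>0)&0x1ff=0x194 → #404

#404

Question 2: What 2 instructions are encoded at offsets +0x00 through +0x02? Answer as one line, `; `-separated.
@+00  big-endian(30 02) = 0x3002
  op=0x3002>>12=0x3 ⇒ beq (J)
  imm@[11:0]=0x2 ⇒ #2
@+02  big-endian(f0 67) = 0xf067
  op=0xf067>>12=0xf ⇒ adi (RI)
  rd@[11:9]=0x0 ⇒ ax
  imm@[8:0]=0x67 ⇒ #103

beq #2; adi #103, ax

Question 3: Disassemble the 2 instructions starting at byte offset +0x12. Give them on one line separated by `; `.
lsl si, di; adi #178, bx

+0x12: 2b 00 ⇒ word 0x2b00 (big)
  op=0x2b00>>12=0x2 ⇒ lsl (RR)
  rd: (w>>9)&0x7=0x5 → di
  rs: (w>>6)&0x7=0x4 → si
+0x14: f2 b2 ⇒ word 0xf2b2 (big)
  op=0xf2b2>>12=0xf ⇒ adi (RI)
  rd: (w>>9)&0x7=0x1 → bx
  imm: (w>>0)&0x1ff=0xb2 → #178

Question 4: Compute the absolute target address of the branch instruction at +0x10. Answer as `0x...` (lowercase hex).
0x60d6

@+10  big-endian(1f f2) = 0x1ff2
  opcode bits[15:12]=0x1: bne/J
  imm@[11:0]=0xff2 (s12→-14) ⇒ #-14
  target = base 0x60d2 + off 0x10 + 2 + imm -14 = 0x60d6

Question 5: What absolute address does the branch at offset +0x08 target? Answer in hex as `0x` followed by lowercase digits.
off 0x08: read 1f fa as big → 0x1ffa
  op=0x1ffa>>12=0x1 ⇒ bne (J)
  imm: (w>>0)&0xfff=0xffa (s12→-6) → #-6
  target = base 0x60d2 + off 0x08 + 2 + imm -6 = 0x60d6

0x60d6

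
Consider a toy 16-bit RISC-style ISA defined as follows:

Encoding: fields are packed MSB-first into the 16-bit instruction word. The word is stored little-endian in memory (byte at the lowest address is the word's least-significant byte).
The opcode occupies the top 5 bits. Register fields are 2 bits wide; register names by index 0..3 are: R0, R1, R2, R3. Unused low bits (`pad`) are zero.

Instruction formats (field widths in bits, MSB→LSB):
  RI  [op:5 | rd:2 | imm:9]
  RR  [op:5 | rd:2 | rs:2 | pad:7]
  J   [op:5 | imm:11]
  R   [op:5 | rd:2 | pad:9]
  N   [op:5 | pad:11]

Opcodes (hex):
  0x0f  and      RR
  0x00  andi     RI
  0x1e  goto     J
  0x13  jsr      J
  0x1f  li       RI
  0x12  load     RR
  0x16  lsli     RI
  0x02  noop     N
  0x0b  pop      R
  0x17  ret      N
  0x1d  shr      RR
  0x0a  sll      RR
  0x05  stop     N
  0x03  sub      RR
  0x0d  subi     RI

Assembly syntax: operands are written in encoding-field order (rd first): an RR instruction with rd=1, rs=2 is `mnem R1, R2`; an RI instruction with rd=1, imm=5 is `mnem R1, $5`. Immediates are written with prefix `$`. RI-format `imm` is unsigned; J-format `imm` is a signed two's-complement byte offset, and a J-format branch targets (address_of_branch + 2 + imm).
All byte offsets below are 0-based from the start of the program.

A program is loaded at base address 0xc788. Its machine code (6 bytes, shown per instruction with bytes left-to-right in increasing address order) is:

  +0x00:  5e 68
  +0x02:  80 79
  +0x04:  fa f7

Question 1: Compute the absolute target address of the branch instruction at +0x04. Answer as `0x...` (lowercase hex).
0xc788

+0x04: fa f7 ⇒ word 0xf7fa (little)
  top 5b → 0x1e → goto [J]
  imm@[10:0]=0x7fa (s11→-6) ⇒ $-6
  target = base 0xc788 + off 0x04 + 2 + imm -6 = 0xc788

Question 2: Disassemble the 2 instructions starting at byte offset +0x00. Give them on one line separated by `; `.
subi R0, $94; and R0, R3

[00] 5e 68 → 0x685e
  opcode bits[15:11]=0xd: subi/RI
  rd@[10:9]=0x0 ⇒ R0
  imm@[8:0]=0x5e ⇒ $94
[02] 80 79 → 0x7980
  opcode bits[15:11]=0xf: and/RR
  rd@[10:9]=0x0 ⇒ R0
  rs@[8:7]=0x3 ⇒ R3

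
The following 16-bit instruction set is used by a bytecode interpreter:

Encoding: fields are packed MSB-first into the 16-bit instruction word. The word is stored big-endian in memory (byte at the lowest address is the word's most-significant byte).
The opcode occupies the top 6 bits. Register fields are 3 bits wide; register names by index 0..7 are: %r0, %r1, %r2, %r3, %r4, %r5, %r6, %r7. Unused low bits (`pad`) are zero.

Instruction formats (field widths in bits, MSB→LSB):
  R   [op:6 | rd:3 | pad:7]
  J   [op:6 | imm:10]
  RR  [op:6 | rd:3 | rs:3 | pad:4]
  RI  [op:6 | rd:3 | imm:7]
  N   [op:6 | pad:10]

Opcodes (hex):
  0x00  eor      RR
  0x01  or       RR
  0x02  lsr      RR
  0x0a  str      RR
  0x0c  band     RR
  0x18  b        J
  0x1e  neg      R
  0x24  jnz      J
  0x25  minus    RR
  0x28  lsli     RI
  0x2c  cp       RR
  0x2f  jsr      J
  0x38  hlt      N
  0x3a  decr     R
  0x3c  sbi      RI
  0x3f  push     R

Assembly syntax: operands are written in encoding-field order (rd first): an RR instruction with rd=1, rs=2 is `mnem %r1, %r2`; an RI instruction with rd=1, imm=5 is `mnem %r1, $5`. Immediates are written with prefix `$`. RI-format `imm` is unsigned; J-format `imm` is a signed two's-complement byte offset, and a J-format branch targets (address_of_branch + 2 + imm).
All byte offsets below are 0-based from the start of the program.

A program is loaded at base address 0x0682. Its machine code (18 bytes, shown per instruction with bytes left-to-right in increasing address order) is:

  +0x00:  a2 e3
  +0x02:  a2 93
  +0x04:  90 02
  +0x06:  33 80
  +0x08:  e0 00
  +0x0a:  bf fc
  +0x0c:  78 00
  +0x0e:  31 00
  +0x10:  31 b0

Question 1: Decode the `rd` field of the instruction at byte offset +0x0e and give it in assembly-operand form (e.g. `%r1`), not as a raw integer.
%r2

off 0x0e: read 31 00 as big → 0x3100
  top 6b → 0xc → band [RR]
  rd@[9:7]=0x2 ⇒ %r2
  rs@[6:4]=0x0 ⇒ %r0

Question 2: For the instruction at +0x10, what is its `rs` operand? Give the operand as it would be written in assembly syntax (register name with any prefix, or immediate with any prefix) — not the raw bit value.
%r3

[10] 31 b0 → 0x31b0
  op=0x31b0>>10=0xc ⇒ band (RR)
  rd: (w>>7)&0x7=0x3 → %r3
  rs: (w>>4)&0x7=0x3 → %r3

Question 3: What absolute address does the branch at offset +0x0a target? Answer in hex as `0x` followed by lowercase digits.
@+0a  big-endian(bf fc) = 0xbffc
  op=0xbffc>>10=0x2f ⇒ jsr (J)
  imm: (w>>0)&0x3ff=0x3fc (s10→-4) → $-4
  target = base 0x0682 + off 0x0a + 2 + imm -4 = 0x068a

0x068a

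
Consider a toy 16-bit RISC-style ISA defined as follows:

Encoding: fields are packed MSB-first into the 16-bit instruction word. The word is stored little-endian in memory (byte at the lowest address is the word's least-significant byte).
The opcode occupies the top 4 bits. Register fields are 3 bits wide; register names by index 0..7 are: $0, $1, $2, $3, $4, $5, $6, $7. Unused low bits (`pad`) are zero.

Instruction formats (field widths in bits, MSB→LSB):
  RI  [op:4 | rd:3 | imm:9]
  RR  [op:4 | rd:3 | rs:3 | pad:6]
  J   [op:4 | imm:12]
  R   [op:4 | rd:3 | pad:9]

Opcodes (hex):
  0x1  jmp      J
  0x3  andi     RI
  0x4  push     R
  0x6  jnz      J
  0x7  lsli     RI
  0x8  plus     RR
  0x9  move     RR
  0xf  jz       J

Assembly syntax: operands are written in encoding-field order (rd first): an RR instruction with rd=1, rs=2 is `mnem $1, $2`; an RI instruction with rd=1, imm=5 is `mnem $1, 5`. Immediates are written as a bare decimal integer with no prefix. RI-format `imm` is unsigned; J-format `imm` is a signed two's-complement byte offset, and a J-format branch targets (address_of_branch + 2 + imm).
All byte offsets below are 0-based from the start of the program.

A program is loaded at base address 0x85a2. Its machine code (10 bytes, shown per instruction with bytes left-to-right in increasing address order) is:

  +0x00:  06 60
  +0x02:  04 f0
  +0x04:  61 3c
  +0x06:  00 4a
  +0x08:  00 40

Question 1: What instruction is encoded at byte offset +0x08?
push $0

off 0x08: read 00 40 as little → 0x4000
  opcode bits[15:12]=0x4: push/R
  [11:9] rd=0 = $0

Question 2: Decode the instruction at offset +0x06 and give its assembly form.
push $5

+0x06: 00 4a ⇒ word 0x4a00 (little)
  opcode bits[15:12]=0x4: push/R
  rd@[11:9]=0x5 ⇒ $5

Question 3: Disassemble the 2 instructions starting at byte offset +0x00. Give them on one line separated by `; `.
off 0x00: read 06 60 as little → 0x6006
  opcode bits[15:12]=0x6: jnz/J
  [11:0] imm=6 = 6
off 0x02: read 04 f0 as little → 0xf004
  opcode bits[15:12]=0xf: jz/J
  [11:0] imm=4 = 4

jnz 6; jz 4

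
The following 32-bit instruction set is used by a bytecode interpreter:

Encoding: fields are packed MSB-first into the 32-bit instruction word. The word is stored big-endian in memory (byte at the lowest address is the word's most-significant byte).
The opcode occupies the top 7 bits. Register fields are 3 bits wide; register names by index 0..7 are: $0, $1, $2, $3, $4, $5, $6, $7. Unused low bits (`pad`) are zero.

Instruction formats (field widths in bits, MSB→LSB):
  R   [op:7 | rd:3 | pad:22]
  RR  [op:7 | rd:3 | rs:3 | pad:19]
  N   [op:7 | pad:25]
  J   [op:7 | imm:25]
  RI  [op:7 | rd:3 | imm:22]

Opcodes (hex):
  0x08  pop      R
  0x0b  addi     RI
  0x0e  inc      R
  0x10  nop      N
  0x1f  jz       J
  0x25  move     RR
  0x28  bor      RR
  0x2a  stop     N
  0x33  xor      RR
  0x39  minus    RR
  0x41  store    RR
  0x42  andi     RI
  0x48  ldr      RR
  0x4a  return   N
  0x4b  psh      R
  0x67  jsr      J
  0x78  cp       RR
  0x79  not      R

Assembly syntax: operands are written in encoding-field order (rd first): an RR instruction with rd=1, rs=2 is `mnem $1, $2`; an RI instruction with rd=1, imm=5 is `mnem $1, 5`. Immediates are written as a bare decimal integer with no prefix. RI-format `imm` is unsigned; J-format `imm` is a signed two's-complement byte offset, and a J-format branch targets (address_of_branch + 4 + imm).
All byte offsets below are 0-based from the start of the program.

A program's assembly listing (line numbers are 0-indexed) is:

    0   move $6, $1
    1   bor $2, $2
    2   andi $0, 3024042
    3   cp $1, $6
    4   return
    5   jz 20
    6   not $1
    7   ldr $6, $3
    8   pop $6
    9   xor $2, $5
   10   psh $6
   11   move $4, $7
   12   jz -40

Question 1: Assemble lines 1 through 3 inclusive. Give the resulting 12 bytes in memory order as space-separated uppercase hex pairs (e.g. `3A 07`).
line 1 (bor): pack op=0x28:7|rd=2:3|rs=2:3|pad=0:19 = 0x50900000; big→ 50 90 00 00
line 2 (andi): pack op=0x42:7|rd=0:3|imm=3024042:22 = 0x842e24aa; big→ 84 2e 24 aa
line 3 (cp): pack op=0x78:7|rd=1:3|rs=6:3|pad=0:19 = 0xf0700000; big→ f0 70 00 00

50 90 00 00 84 2E 24 AA F0 70 00 00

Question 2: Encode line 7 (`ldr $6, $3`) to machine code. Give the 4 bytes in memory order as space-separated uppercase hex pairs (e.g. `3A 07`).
91 98 00 00

7. ldr fields op=0x48:7|rd=6:3|rs=3:3|pad=0:19 → word 91980000h → 91 98 00 00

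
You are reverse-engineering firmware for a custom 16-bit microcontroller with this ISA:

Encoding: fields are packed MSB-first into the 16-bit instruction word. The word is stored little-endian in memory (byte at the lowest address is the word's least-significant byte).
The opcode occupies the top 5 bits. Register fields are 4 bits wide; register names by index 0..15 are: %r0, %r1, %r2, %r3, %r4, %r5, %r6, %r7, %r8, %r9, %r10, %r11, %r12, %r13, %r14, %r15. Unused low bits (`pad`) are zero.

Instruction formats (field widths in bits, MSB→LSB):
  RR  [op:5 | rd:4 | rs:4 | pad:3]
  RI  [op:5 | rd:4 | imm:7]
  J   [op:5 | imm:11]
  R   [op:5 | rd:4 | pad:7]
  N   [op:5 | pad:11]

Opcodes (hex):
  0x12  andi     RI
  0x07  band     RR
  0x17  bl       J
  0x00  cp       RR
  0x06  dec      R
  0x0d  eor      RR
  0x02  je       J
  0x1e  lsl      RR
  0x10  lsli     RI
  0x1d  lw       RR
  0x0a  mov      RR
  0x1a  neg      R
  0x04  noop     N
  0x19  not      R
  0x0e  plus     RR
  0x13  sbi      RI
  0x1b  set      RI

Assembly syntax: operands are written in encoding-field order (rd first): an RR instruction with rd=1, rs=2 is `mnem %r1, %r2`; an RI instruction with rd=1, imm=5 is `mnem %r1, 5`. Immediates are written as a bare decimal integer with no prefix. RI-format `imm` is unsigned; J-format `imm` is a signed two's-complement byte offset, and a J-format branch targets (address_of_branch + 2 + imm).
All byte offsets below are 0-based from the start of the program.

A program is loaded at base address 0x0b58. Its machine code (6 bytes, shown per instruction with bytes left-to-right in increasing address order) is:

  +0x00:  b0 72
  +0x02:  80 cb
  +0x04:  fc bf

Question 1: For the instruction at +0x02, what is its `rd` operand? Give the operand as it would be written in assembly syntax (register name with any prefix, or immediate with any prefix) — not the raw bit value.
@+02  little-endian(80 cb) = 0xcb80
  top 5b → 0x19 → not [R]
  rd@[10:7]=0x7 ⇒ %r7

%r7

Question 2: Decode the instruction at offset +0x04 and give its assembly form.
bl -4

[04] fc bf → 0xbffc
  top 5b → 0x17 → bl [J]
  imm: (w>>0)&0x7ff=0x7fc (s11→-4) → -4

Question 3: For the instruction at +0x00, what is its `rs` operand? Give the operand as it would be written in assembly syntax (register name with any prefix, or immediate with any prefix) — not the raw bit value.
+0x00: b0 72 ⇒ word 0x72b0 (little)
  op=0x72b0>>11=0xe ⇒ plus (RR)
  rd@[10:7]=0x5 ⇒ %r5
  rs@[6:3]=0x6 ⇒ %r6

%r6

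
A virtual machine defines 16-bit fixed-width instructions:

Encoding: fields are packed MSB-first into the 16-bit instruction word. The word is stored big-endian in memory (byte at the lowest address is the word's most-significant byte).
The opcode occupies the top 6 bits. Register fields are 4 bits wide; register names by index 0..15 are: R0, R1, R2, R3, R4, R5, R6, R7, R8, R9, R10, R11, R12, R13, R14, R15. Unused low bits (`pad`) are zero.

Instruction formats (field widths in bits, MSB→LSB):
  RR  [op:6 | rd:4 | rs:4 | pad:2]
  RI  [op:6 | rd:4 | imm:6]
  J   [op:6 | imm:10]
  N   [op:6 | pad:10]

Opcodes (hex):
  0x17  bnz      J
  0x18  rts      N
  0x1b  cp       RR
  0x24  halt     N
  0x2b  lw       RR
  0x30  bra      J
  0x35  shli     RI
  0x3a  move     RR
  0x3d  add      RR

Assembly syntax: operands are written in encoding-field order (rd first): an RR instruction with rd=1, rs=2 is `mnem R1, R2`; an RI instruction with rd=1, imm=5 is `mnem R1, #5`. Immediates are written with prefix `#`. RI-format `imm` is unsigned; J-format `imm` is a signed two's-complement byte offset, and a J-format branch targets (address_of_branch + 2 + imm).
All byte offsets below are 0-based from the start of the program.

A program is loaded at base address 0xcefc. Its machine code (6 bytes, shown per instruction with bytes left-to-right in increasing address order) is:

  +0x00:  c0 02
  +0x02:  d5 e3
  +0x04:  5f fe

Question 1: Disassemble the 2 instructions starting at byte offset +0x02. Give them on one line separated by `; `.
off 0x02: read d5 e3 as big → 0xd5e3
  opcode bits[15:10]=0x35: shli/RI
  [9:6] rd=7 = R7
  [5:0] imm=35 = #35
off 0x04: read 5f fe as big → 0x5ffe
  opcode bits[15:10]=0x17: bnz/J
  [9:0] imm=1022 (s10→-2) = #-2

shli R7, #35; bnz #-2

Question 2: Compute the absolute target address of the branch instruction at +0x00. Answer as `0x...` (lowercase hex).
[00] c0 02 → 0xc002
  op=0xc002>>10=0x30 ⇒ bra (J)
  [9:0] imm=2 = #2
  target = base 0xcefc + off 0x00 + 2 + imm 2 = 0xcf00

0xcf00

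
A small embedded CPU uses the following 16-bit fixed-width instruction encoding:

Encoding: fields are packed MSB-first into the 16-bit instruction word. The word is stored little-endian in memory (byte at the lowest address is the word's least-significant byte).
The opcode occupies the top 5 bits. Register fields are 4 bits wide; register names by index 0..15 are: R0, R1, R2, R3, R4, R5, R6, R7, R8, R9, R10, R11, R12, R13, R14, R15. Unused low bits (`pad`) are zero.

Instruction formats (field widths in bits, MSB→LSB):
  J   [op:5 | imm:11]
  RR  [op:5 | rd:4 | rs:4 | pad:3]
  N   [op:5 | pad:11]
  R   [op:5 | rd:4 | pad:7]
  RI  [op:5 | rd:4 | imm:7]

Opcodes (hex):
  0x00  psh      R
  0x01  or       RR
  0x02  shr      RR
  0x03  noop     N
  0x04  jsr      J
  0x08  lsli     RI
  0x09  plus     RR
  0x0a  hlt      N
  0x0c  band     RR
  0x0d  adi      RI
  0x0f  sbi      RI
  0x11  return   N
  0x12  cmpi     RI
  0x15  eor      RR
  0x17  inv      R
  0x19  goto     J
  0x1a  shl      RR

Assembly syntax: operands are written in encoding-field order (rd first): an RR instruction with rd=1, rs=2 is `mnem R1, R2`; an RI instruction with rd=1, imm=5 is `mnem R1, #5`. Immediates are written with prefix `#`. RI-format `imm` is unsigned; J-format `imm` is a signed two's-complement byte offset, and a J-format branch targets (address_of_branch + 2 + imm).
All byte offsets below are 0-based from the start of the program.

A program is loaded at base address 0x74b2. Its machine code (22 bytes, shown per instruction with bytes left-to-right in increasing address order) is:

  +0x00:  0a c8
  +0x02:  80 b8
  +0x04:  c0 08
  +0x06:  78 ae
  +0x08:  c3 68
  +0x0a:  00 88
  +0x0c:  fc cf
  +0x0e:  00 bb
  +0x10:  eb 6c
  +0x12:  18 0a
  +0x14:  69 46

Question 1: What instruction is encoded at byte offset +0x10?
[10] eb 6c → 0x6ceb
  opcode bits[15:11]=0xd: adi/RI
  rd: (w>>7)&0xf=0x9 → R9
  imm: (w>>0)&0x7f=0x6b → #107

adi R9, #107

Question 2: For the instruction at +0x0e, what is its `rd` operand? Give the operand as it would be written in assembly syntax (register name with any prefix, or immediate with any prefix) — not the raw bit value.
R6

+0x0e: 00 bb ⇒ word 0xbb00 (little)
  op=0xbb00>>11=0x17 ⇒ inv (R)
  rd: (w>>7)&0xf=0x6 → R6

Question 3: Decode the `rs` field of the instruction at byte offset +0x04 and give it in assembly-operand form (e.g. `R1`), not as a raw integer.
+0x04: c0 08 ⇒ word 0x08c0 (little)
  top 5b → 0x1 → or [RR]
  [10:7] rd=1 = R1
  [6:3] rs=8 = R8

R8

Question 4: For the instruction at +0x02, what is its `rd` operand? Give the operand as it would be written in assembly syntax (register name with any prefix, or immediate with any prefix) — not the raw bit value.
R1

@+02  little-endian(80 b8) = 0xb880
  top 5b → 0x17 → inv [R]
  [10:7] rd=1 = R1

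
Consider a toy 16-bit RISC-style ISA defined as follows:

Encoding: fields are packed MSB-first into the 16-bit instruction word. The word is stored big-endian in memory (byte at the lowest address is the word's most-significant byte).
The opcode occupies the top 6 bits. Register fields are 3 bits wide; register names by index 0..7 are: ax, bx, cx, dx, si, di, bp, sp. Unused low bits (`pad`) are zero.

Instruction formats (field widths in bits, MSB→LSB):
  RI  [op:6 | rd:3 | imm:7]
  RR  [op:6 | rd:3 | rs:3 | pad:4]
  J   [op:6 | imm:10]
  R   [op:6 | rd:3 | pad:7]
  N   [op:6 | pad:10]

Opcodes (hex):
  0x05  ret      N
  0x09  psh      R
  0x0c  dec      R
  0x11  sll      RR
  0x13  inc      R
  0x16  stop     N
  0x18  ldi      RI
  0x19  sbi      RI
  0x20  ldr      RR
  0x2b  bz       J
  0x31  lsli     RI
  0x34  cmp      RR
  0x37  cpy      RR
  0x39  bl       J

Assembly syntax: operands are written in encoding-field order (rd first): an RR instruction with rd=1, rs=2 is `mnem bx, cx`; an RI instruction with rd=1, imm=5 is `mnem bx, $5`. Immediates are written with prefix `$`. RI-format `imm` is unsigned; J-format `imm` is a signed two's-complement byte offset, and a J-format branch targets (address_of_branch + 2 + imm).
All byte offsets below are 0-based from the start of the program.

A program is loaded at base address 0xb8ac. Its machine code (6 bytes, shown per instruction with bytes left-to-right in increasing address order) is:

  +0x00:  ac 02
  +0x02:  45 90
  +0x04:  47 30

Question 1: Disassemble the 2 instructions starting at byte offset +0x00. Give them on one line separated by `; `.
bz $2; sll dx, bx

@+00  big-endian(ac 02) = 0xac02
  top 6b → 0x2b → bz [J]
  imm: (w>>0)&0x3ff=0x2 → $2
@+02  big-endian(45 90) = 0x4590
  top 6b → 0x11 → sll [RR]
  rd: (w>>7)&0x7=0x3 → dx
  rs: (w>>4)&0x7=0x1 → bx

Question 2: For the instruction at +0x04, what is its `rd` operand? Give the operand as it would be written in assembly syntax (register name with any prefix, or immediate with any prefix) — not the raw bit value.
bp

+0x04: 47 30 ⇒ word 0x4730 (big)
  top 6b → 0x11 → sll [RR]
  rd@[9:7]=0x6 ⇒ bp
  rs@[6:4]=0x3 ⇒ dx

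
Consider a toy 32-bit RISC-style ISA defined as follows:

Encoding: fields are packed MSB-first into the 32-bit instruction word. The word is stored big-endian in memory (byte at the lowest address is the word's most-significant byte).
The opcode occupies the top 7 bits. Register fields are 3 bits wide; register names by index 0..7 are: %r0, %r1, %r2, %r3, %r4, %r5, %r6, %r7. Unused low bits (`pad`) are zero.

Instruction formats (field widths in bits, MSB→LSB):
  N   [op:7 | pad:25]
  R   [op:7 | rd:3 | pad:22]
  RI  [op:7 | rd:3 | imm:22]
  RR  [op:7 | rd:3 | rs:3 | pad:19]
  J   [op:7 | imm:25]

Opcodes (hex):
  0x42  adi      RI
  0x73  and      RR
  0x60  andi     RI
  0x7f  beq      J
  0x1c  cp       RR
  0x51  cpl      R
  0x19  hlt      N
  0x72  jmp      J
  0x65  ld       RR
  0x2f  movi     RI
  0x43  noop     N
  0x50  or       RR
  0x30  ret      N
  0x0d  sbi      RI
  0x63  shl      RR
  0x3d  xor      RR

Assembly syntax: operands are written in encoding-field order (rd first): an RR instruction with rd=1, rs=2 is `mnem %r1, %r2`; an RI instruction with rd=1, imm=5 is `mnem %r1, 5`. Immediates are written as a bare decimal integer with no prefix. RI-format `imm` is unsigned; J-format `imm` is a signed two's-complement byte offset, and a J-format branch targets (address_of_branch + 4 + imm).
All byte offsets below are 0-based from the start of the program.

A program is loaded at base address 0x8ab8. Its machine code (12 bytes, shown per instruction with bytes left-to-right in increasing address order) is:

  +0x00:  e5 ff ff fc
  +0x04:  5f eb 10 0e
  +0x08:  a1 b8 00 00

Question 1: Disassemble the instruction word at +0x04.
[04] 5f eb 10 0e → 0x5feb100e
  opcode bits[31:25]=0x2f: movi/RI
  rd: (w>>22)&0x7=0x7 → %r7
  imm: (w>>0)&0x3fffff=0x2b100e → 2822158

movi %r7, 2822158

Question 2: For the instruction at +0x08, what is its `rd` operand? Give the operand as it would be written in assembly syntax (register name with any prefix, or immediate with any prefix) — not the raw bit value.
@+08  big-endian(a1 b8 00 00) = 0xa1b80000
  op=0xa1b80000>>25=0x50 ⇒ or (RR)
  rd: (w>>22)&0x7=0x6 → %r6
  rs: (w>>19)&0x7=0x7 → %r7

%r6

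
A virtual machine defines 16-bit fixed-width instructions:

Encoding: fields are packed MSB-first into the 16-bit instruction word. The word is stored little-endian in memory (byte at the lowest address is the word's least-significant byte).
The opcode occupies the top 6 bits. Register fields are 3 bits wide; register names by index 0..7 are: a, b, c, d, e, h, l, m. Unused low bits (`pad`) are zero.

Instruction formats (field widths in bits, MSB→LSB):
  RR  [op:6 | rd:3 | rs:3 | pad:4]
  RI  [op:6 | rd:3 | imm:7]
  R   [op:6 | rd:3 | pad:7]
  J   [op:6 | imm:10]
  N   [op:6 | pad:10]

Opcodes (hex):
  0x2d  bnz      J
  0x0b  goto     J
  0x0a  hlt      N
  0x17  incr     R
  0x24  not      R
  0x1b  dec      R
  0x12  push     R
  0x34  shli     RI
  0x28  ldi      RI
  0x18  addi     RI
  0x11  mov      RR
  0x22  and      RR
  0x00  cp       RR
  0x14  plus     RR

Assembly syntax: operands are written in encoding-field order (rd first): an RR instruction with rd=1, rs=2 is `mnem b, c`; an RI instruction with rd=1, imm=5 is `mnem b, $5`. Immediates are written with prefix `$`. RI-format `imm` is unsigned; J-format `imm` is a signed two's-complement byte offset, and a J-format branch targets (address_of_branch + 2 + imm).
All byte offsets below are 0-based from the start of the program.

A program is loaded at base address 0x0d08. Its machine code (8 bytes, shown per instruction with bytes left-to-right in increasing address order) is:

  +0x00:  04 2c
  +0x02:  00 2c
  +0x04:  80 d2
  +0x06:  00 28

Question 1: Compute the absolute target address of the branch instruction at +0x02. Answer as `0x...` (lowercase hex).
0x0d0c

[02] 00 2c → 0x2c00
  opcode bits[15:10]=0xb: goto/J
  imm: (w>>0)&0x3ff=0x0 → $0
  target = base 0x0d08 + off 0x02 + 2 + imm 0 = 0x0d0c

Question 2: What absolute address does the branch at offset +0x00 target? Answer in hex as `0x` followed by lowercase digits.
+0x00: 04 2c ⇒ word 0x2c04 (little)
  top 6b → 0xb → goto [J]
  imm@[9:0]=0x4 ⇒ $4
  target = base 0x0d08 + off 0x00 + 2 + imm 4 = 0x0d0e

0x0d0e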